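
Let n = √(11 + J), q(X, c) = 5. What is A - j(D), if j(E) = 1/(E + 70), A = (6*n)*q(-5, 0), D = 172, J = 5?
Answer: 29039/242 ≈ 120.00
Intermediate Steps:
n = 4 (n = √(11 + 5) = √16 = 4)
A = 120 (A = (6*4)*5 = 24*5 = 120)
j(E) = 1/(70 + E)
A - j(D) = 120 - 1/(70 + 172) = 120 - 1/242 = 29039/242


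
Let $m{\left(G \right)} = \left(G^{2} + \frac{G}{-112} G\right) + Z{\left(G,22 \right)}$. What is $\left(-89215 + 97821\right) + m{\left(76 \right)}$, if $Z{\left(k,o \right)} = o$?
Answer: $\frac{100467}{7} \approx 14352.0$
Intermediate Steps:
$m{\left(G \right)} = 22 + \frac{111 G^{2}}{112}$ ($m{\left(G \right)} = \left(G^{2} + \frac{G}{-112} G\right) + 22 = \left(G^{2} + G \left(- \frac{1}{112}\right) G\right) + 22 = \left(G^{2} + - \frac{G}{112} G\right) + 22 = \left(G^{2} - \frac{G^{2}}{112}\right) + 22 = \frac{111 G^{2}}{112} + 22 = 22 + \frac{111 G^{2}}{112}$)
$\left(-89215 + 97821\right) + m{\left(76 \right)} = \left(-89215 + 97821\right) + \left(22 + \frac{111 \cdot 76^{2}}{112}\right) = 8606 + \left(22 + \frac{111}{112} \cdot 5776\right) = 8606 + \left(22 + \frac{40071}{7}\right) = 8606 + \frac{40225}{7} = \frac{100467}{7}$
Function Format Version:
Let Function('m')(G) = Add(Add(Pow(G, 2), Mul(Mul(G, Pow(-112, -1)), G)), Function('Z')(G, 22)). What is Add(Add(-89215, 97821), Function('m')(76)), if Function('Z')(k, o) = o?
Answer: Rational(100467, 7) ≈ 14352.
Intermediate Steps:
Function('m')(G) = Add(22, Mul(Rational(111, 112), Pow(G, 2))) (Function('m')(G) = Add(Add(Pow(G, 2), Mul(Mul(G, Pow(-112, -1)), G)), 22) = Add(Add(Pow(G, 2), Mul(Mul(G, Rational(-1, 112)), G)), 22) = Add(Add(Pow(G, 2), Mul(Mul(Rational(-1, 112), G), G)), 22) = Add(Add(Pow(G, 2), Mul(Rational(-1, 112), Pow(G, 2))), 22) = Add(Mul(Rational(111, 112), Pow(G, 2)), 22) = Add(22, Mul(Rational(111, 112), Pow(G, 2))))
Add(Add(-89215, 97821), Function('m')(76)) = Add(Add(-89215, 97821), Add(22, Mul(Rational(111, 112), Pow(76, 2)))) = Add(8606, Add(22, Mul(Rational(111, 112), 5776))) = Add(8606, Add(22, Rational(40071, 7))) = Add(8606, Rational(40225, 7)) = Rational(100467, 7)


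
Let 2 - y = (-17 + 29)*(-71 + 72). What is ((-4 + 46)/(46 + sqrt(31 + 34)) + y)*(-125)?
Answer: 331750/293 + 750*sqrt(65)/293 ≈ 1152.9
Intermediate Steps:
y = -10 (y = 2 - (-17 + 29)*(-71 + 72) = 2 - 12 = -10)
((-4 + 46)/(46 + sqrt(31 + 34)) + y)*(-125) = ((-4 + 46)/(46 + sqrt(31 + 34)) - 10)*(-125) = (42/(46 + sqrt(65)) - 10)*(-125) = (-10 + 42/(46 + sqrt(65)))*(-125) = 1250 - 5250/(46 + sqrt(65))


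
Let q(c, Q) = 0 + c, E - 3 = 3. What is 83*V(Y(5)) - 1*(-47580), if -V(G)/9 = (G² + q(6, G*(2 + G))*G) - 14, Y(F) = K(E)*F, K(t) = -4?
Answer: -151122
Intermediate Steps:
E = 6 (E = 3 + 3 = 6)
q(c, Q) = c
Y(F) = -4*F
V(G) = 126 - 54*G - 9*G² (V(G) = -9*((G² + 6*G) - 14) = -9*(-14 + G² + 6*G) = 126 - 54*G - 9*G²)
83*V(Y(5)) - 1*(-47580) = 83*(126 - (-216)*5 - 9*(-4*5)²) - 1*(-47580) = 83*(126 - 54*(-20) - 9*(-20)²) + 47580 = 83*(126 + 1080 - 9*400) + 47580 = 83*(126 + 1080 - 3600) + 47580 = 83*(-2394) + 47580 = -198702 + 47580 = -151122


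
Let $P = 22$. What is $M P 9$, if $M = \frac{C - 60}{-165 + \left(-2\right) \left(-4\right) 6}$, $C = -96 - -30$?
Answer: $\frac{2772}{13} \approx 213.23$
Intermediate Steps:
$C = -66$ ($C = -96 + 30 = -66$)
$M = \frac{14}{13}$ ($M = \frac{-66 - 60}{-165 + \left(-2\right) \left(-4\right) 6} = - \frac{126}{-165 + 8 \cdot 6} = - \frac{126}{-165 + 48} = - \frac{126}{-117} = \left(-126\right) \left(- \frac{1}{117}\right) = \frac{14}{13} \approx 1.0769$)
$M P 9 = \frac{14 \cdot 22 \cdot 9}{13} = \frac{14}{13} \cdot 198 = \frac{2772}{13}$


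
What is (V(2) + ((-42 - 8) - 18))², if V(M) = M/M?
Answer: 4489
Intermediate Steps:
V(M) = 1
(V(2) + ((-42 - 8) - 18))² = (1 + ((-42 - 8) - 18))² = (1 + (-50 - 18))² = (1 - 68)² = (-67)² = 4489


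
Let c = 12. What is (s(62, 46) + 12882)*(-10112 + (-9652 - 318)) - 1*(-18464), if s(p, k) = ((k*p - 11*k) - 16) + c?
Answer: -305709904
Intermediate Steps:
s(p, k) = -4 - 11*k + k*p (s(p, k) = ((k*p - 11*k) - 16) + 12 = ((-11*k + k*p) - 16) + 12 = (-16 - 11*k + k*p) + 12 = -4 - 11*k + k*p)
(s(62, 46) + 12882)*(-10112 + (-9652 - 318)) - 1*(-18464) = ((-4 - 11*46 + 46*62) + 12882)*(-10112 + (-9652 - 318)) - 1*(-18464) = ((-4 - 506 + 2852) + 12882)*(-10112 - 9970) + 18464 = (2342 + 12882)*(-20082) + 18464 = 15224*(-20082) + 18464 = -305728368 + 18464 = -305709904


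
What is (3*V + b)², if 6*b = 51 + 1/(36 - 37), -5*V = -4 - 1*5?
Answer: 42436/225 ≈ 188.60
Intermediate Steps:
V = 9/5 (V = -(-4 - 1*5)/5 = -(-4 - 5)/5 = -⅕*(-9) = 9/5 ≈ 1.8000)
b = 25/3 (b = (51 + 1/(36 - 37))/6 = (51 + 1/(-1))/6 = (51 - 1)/6 = (⅙)*50 = 25/3 ≈ 8.3333)
(3*V + b)² = (3*(9/5) + 25/3)² = (27/5 + 25/3)² = (206/15)² = 42436/225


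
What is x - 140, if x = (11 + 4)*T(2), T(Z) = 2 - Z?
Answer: -140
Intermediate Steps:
x = 0 (x = (11 + 4)*(2 - 1*2) = 15*(2 - 2) = 15*0 = 0)
x - 140 = 0 - 140 = -140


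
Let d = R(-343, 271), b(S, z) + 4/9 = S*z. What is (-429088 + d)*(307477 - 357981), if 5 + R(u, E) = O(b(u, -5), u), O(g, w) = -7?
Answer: 21671266400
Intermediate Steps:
b(S, z) = -4/9 + S*z
R(u, E) = -12 (R(u, E) = -5 - 7 = -12)
d = -12
(-429088 + d)*(307477 - 357981) = (-429088 - 12)*(307477 - 357981) = -429100*(-50504) = 21671266400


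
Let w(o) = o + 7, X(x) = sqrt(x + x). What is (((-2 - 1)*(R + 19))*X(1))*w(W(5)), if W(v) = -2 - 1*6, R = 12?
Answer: 93*sqrt(2) ≈ 131.52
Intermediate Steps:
X(x) = sqrt(2)*sqrt(x) (X(x) = sqrt(2*x) = sqrt(2)*sqrt(x))
W(v) = -8 (W(v) = -2 - 6 = -8)
w(o) = 7 + o
(((-2 - 1)*(R + 19))*X(1))*w(W(5)) = (((-2 - 1)*(12 + 19))*(sqrt(2)*sqrt(1)))*(7 - 8) = ((-3*31)*(sqrt(2)*1))*(-1) = -93*sqrt(2)*(-1) = 93*sqrt(2)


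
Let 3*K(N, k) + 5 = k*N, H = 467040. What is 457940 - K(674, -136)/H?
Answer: 641628984469/1401120 ≈ 4.5794e+5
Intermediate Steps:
K(N, k) = -5/3 + N*k/3 (K(N, k) = -5/3 + (k*N)/3 = -5/3 + (N*k)/3 = -5/3 + N*k/3)
457940 - K(674, -136)/H = 457940 - (-5/3 + (⅓)*674*(-136))/467040 = 457940 - (-5/3 - 91664/3)/467040 = 457940 - (-91669)/(3*467040) = 457940 - 1*(-91669/1401120) = 457940 + 91669/1401120 = 641628984469/1401120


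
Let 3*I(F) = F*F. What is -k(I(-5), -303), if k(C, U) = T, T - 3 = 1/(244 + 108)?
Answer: -1057/352 ≈ -3.0028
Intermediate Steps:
I(F) = F**2/3 (I(F) = (F*F)/3 = F**2/3)
T = 1057/352 (T = 3 + 1/(244 + 108) = 3 + 1/352 = 1057/352 ≈ 3.0028)
k(C, U) = 1057/352
-k(I(-5), -303) = -1*1057/352 = -1057/352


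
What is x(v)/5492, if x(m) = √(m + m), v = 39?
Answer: √78/5492 ≈ 0.0016081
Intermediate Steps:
x(m) = √2*√m (x(m) = √(2*m) = √2*√m)
x(v)/5492 = (√2*√39)/5492 = √78*(1/5492) = √78/5492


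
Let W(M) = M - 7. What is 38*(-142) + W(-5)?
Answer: -5408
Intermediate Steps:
W(M) = -7 + M
38*(-142) + W(-5) = 38*(-142) + (-7 - 5) = -5396 - 12 = -5408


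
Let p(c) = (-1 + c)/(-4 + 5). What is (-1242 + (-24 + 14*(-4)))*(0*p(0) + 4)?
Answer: -5288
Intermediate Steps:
p(c) = -1 + c (p(c) = (-1 + c)/1 = (-1 + c)*1 = -1 + c)
(-1242 + (-24 + 14*(-4)))*(0*p(0) + 4) = (-1242 + (-24 + 14*(-4)))*(0*(-1 + 0) + 4) = (-1242 + (-24 - 56))*(0*(-1) + 4) = (-1242 - 80)*(0 + 4) = -1322*4 = -5288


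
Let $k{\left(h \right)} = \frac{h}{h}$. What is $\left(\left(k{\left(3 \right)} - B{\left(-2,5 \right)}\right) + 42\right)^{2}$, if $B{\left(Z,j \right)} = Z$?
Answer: $2025$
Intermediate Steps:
$k{\left(h \right)} = 1$
$\left(\left(k{\left(3 \right)} - B{\left(-2,5 \right)}\right) + 42\right)^{2} = \left(\left(1 - -2\right) + 42\right)^{2} = \left(\left(1 + 2\right) + 42\right)^{2} = \left(3 + 42\right)^{2} = 45^{2} = 2025$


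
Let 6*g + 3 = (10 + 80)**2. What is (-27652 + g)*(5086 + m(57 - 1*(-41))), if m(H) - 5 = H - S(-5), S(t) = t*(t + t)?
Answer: -270337095/2 ≈ -1.3517e+8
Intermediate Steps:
S(t) = 2*t**2 (S(t) = t*(2*t) = 2*t**2)
m(H) = -45 + H (m(H) = 5 + (H - 2*(-5)**2) = 5 + (H - 2*25) = 5 + (H - 1*50) = 5 + (H - 50) = 5 + (-50 + H) = -45 + H)
g = 2699/2 (g = -1/2 + (10 + 80)**2/6 = -1/2 + (1/6)*90**2 = -1/2 + (1/6)*8100 = -1/2 + 1350 = 2699/2 ≈ 1349.5)
(-27652 + g)*(5086 + m(57 - 1*(-41))) = (-27652 + 2699/2)*(5086 + (-45 + (57 - 1*(-41)))) = -52605*(5086 + (-45 + (57 + 41)))/2 = -52605*(5086 + (-45 + 98))/2 = -52605*(5086 + 53)/2 = -52605/2*5139 = -270337095/2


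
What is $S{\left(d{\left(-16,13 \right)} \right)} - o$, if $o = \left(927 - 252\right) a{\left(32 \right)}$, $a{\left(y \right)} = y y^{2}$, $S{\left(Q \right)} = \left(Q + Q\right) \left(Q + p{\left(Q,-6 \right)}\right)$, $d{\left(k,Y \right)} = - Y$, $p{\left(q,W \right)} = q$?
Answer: $-22117724$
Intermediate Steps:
$S{\left(Q \right)} = 4 Q^{2}$ ($S{\left(Q \right)} = \left(Q + Q\right) \left(Q + Q\right) = 2 Q 2 Q = 4 Q^{2}$)
$a{\left(y \right)} = y^{3}$
$o = 22118400$ ($o = \left(927 - 252\right) 32^{3} = \left(927 - 252\right) 32768 = 675 \cdot 32768 = 22118400$)
$S{\left(d{\left(-16,13 \right)} \right)} - o = 4 \left(\left(-1\right) 13\right)^{2} - 22118400 = 4 \left(-13\right)^{2} - 22118400 = 4 \cdot 169 - 22118400 = 676 - 22118400 = -22117724$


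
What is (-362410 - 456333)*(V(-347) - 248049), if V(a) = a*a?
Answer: 104504356520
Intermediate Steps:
V(a) = a²
(-362410 - 456333)*(V(-347) - 248049) = (-362410 - 456333)*((-347)² - 248049) = -818743*(120409 - 248049) = -818743*(-127640) = 104504356520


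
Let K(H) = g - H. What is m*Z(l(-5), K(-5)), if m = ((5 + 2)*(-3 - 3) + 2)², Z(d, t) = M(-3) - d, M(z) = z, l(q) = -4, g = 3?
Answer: 1600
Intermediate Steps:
K(H) = 3 - H
Z(d, t) = -3 - d
m = 1600 (m = (7*(-6) + 2)² = (-42 + 2)² = (-40)² = 1600)
m*Z(l(-5), K(-5)) = 1600*(-3 - 1*(-4)) = 1600*(-3 + 4) = 1600*1 = 1600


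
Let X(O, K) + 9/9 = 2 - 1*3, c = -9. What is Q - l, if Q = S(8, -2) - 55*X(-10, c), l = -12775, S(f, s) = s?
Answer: 12883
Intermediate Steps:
X(O, K) = -2 (X(O, K) = -1 + (2 - 1*3) = -1 + (2 - 3) = -1 - 1 = -2)
Q = 108 (Q = -2 - 55*(-2) = -2 + 110 = 108)
Q - l = 108 - 1*(-12775) = 108 + 12775 = 12883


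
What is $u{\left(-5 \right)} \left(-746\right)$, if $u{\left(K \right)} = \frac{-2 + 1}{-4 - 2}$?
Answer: $- \frac{373}{3} \approx -124.33$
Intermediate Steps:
$u{\left(K \right)} = \frac{1}{6}$ ($u{\left(K \right)} = - \frac{1}{-6} = \left(-1\right) \left(- \frac{1}{6}\right) = \frac{1}{6}$)
$u{\left(-5 \right)} \left(-746\right) = \frac{1}{6} \left(-746\right) = - \frac{373}{3}$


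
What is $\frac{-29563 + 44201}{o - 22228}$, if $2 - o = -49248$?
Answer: $\frac{7319}{13511} \approx 0.54171$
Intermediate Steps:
$o = 49250$ ($o = 2 - -49248 = 2 + 49248 = 49250$)
$\frac{-29563 + 44201}{o - 22228} = \frac{-29563 + 44201}{49250 - 22228} = \frac{14638}{27022} = 14638 \cdot \frac{1}{27022} = \frac{7319}{13511}$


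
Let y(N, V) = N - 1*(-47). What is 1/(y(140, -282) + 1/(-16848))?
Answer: 16848/3150575 ≈ 0.0053476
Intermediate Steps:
y(N, V) = 47 + N (y(N, V) = N + 47 = 47 + N)
1/(y(140, -282) + 1/(-16848)) = 1/((47 + 140) + 1/(-16848)) = 1/(187 - 1/16848) = 1/(3150575/16848) = 16848/3150575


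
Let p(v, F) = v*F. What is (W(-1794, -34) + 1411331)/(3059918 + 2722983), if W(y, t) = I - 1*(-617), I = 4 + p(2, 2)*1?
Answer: 1411956/5782901 ≈ 0.24416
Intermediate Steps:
p(v, F) = F*v
I = 8 (I = 4 + (2*2)*1 = 4 + 4*1 = 4 + 4 = 8)
W(y, t) = 625 (W(y, t) = 8 - 1*(-617) = 8 + 617 = 625)
(W(-1794, -34) + 1411331)/(3059918 + 2722983) = (625 + 1411331)/(3059918 + 2722983) = 1411956/5782901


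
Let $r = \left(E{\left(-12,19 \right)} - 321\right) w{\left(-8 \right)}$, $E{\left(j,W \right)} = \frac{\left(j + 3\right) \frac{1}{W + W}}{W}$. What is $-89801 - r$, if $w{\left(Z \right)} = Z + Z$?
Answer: $- \frac{34272329}{361} \approx -94937.0$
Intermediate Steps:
$w{\left(Z \right)} = 2 Z$
$E{\left(j,W \right)} = \frac{3 + j}{2 W^{2}}$ ($E{\left(j,W \right)} = \frac{\left(3 + j\right) \frac{1}{2 W}}{W} = \frac{\frac{1}{2} \frac{1}{W} \left(3 + j\right)}{W} = \frac{3 + j}{2 W^{2}}$)
$r = \frac{1854168}{361}$ ($r = \left(\frac{3 - 12}{2 \cdot 361} - 321\right) 2 \left(-8\right) = \left(\frac{1}{2} \cdot \frac{1}{361} \left(-9\right) - 321\right) \left(-16\right) = \left(- \frac{9}{722} - 321\right) \left(-16\right) = \left(- \frac{231771}{722}\right) \left(-16\right) = \frac{1854168}{361} \approx 5136.2$)
$-89801 - r = -89801 - \frac{1854168}{361} = - \frac{34272329}{361}$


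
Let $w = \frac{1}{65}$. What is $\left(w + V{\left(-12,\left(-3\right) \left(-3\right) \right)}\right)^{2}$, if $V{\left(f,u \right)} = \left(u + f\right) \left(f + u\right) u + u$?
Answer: $\frac{34234201}{4225} \approx 8102.8$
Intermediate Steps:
$V{\left(f,u \right)} = u + u \left(f + u\right)^{2}$ ($V{\left(f,u \right)} = \left(f + u\right) \left(f + u\right) u + u = \left(f + u\right)^{2} u + u = u \left(f + u\right)^{2} + u = u + u \left(f + u\right)^{2}$)
$w = \frac{1}{65} \approx 0.015385$
$\left(w + V{\left(-12,\left(-3\right) \left(-3\right) \right)}\right)^{2} = \left(\frac{1}{65} + \left(-3\right) \left(-3\right) \left(1 + \left(-12 - -9\right)^{2}\right)\right)^{2} = \left(\frac{1}{65} + 9 \left(1 + \left(-12 + 9\right)^{2}\right)\right)^{2} = \left(\frac{1}{65} + 9 \left(1 + \left(-3\right)^{2}\right)\right)^{2} = \left(\frac{1}{65} + 9 \left(1 + 9\right)\right)^{2} = \left(\frac{1}{65} + 9 \cdot 10\right)^{2} = \left(\frac{1}{65} + 90\right)^{2} = \left(\frac{5851}{65}\right)^{2} = \frac{34234201}{4225}$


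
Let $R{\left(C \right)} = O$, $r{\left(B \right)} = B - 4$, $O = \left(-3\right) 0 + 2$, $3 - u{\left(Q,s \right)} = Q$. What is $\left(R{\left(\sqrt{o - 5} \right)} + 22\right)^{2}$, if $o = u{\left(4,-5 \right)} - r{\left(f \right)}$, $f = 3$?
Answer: $576$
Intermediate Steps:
$u{\left(Q,s \right)} = 3 - Q$
$O = 2$ ($O = 0 + 2 = 2$)
$r{\left(B \right)} = -4 + B$
$o = 0$ ($o = \left(3 - 4\right) - \left(-4 + 3\right) = \left(3 - 4\right) - -1 = -1 + 1 = 0$)
$R{\left(C \right)} = 2$
$\left(R{\left(\sqrt{o - 5} \right)} + 22\right)^{2} = \left(2 + 22\right)^{2} = 24^{2} = 576$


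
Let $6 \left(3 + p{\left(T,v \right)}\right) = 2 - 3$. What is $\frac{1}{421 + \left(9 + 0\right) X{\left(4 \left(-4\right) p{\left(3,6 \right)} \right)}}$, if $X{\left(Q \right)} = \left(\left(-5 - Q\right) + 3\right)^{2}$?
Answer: $\frac{1}{25385} \approx 3.9393 \cdot 10^{-5}$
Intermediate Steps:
$p{\left(T,v \right)} = - \frac{19}{6}$ ($p{\left(T,v \right)} = -3 + \frac{2 - 3}{6} = -3 + \frac{1}{6} \left(-1\right) = -3 - \frac{1}{6} = - \frac{19}{6}$)
$X{\left(Q \right)} = \left(-2 - Q\right)^{2}$
$\frac{1}{421 + \left(9 + 0\right) X{\left(4 \left(-4\right) p{\left(3,6 \right)} \right)}} = \frac{1}{421 + \left(9 + 0\right) \left(2 + 4 \left(-4\right) \left(- \frac{19}{6}\right)\right)^{2}} = \frac{1}{421 + 9 \left(2 - - \frac{152}{3}\right)^{2}} = \frac{1}{421 + 9 \left(2 + \frac{152}{3}\right)^{2}} = \frac{1}{421 + 9 \left(\frac{158}{3}\right)^{2}} = \frac{1}{421 + 9 \cdot \frac{24964}{9}} = \frac{1}{421 + 24964} = \frac{1}{25385}$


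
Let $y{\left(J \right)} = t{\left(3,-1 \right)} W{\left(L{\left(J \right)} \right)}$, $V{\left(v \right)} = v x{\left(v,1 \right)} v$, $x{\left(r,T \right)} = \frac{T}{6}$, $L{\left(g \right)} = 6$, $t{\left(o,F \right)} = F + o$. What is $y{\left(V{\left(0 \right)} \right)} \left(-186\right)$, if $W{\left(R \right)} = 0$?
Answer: $0$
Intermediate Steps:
$x{\left(r,T \right)} = \frac{T}{6}$ ($x{\left(r,T \right)} = T \frac{1}{6} = \frac{T}{6}$)
$V{\left(v \right)} = \frac{v^{2}}{6}$ ($V{\left(v \right)} = v \frac{1}{6} \cdot 1 v = v \frac{1}{6} v = \frac{v}{6} v = \frac{v^{2}}{6}$)
$y{\left(J \right)} = 0$ ($y{\left(J \right)} = \left(-1 + 3\right) 0 = 2 \cdot 0 = 0$)
$y{\left(V{\left(0 \right)} \right)} \left(-186\right) = 0 \left(-186\right) = 0$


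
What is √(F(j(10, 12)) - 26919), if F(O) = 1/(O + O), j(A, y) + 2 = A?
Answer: I*√430703/4 ≈ 164.07*I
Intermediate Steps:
j(A, y) = -2 + A
F(O) = 1/(2*O)
√(F(j(10, 12)) - 26919) = √(1/(2*(-2 + 10)) - 26919) = √((½)/8 - 26919) = √((½)*(⅛) - 26919) = √(1/16 - 26919) = √(-430703/16) = I*√430703/4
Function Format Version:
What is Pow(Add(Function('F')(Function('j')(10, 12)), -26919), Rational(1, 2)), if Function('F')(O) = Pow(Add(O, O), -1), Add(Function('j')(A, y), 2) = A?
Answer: Mul(Rational(1, 4), I, Pow(430703, Rational(1, 2))) ≈ Mul(164.07, I)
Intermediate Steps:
Function('j')(A, y) = Add(-2, A)
Function('F')(O) = Mul(Rational(1, 2), Pow(O, -1)) (Function('F')(O) = Pow(Mul(2, O), -1) = Mul(Rational(1, 2), Pow(O, -1)))
Pow(Add(Function('F')(Function('j')(10, 12)), -26919), Rational(1, 2)) = Pow(Add(Mul(Rational(1, 2), Pow(Add(-2, 10), -1)), -26919), Rational(1, 2)) = Pow(Add(Mul(Rational(1, 2), Pow(8, -1)), -26919), Rational(1, 2)) = Pow(Add(Mul(Rational(1, 2), Rational(1, 8)), -26919), Rational(1, 2)) = Pow(Add(Rational(1, 16), -26919), Rational(1, 2)) = Pow(Rational(-430703, 16), Rational(1, 2)) = Mul(Rational(1, 4), I, Pow(430703, Rational(1, 2)))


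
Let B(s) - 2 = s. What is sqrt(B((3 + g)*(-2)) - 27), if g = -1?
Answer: I*sqrt(29) ≈ 5.3852*I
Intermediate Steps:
B(s) = 2 + s
sqrt(B((3 + g)*(-2)) - 27) = sqrt((2 + (3 - 1)*(-2)) - 27) = sqrt((2 + 2*(-2)) - 27) = sqrt((2 - 4) - 27) = sqrt(-2 - 27) = sqrt(-29) = I*sqrt(29)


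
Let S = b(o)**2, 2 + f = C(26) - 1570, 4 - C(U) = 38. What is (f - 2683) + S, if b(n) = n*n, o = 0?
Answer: -4289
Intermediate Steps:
C(U) = -34 (C(U) = 4 - 1*38 = 4 - 38 = -34)
b(n) = n**2
f = -1606 (f = -2 + (-34 - 1570) = -2 - 1604 = -1606)
S = 0 (S = (0**2)**2 = 0**2 = 0)
(f - 2683) + S = (-1606 - 2683) + 0 = -4289 + 0 = -4289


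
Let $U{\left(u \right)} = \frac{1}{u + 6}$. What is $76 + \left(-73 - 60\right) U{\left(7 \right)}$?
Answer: $\frac{855}{13} \approx 65.769$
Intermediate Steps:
$U{\left(u \right)} = \frac{1}{6 + u}$
$76 + \left(-73 - 60\right) U{\left(7 \right)} = 76 + \frac{-73 - 60}{6 + 7} = 76 - \frac{133}{13} = \frac{855}{13}$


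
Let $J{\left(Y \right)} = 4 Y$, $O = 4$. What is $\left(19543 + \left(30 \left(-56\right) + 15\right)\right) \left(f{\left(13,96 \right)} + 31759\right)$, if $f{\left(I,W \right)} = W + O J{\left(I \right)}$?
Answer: $573222314$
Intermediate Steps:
$f{\left(I,W \right)} = W + 16 I$ ($f{\left(I,W \right)} = W + 4 \cdot 4 I = W + 16 I$)
$\left(19543 + \left(30 \left(-56\right) + 15\right)\right) \left(f{\left(13,96 \right)} + 31759\right) = \left(19543 + \left(30 \left(-56\right) + 15\right)\right) \left(\left(96 + 16 \cdot 13\right) + 31759\right) = \left(19543 + \left(-1680 + 15\right)\right) \left(\left(96 + 208\right) + 31759\right) = \left(19543 - 1665\right) \left(304 + 31759\right) = 17878 \cdot 32063 = 573222314$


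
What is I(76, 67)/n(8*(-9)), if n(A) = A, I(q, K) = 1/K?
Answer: -1/4824 ≈ -0.00020730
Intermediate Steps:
I(76, 67)/n(8*(-9)) = 1/(67*((8*(-9)))) = (1/67)/(-72) = (1/67)*(-1/72) = -1/4824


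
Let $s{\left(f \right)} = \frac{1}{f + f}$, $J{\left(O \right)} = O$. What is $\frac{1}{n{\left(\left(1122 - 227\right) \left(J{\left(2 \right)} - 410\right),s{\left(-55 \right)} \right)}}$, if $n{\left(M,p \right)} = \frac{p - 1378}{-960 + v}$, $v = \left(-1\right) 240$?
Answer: $\frac{44000}{50527} \approx 0.87082$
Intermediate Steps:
$v = -240$
$s{\left(f \right)} = \frac{1}{2 f}$
$n{\left(M,p \right)} = \frac{689}{600} - \frac{p}{1200}$ ($n{\left(M,p \right)} = \frac{p - 1378}{-960 - 240} = \frac{-1378 + p}{-1200} = \left(-1378 + p\right) \left(- \frac{1}{1200}\right) = \frac{689}{600} - \frac{p}{1200}$)
$\frac{1}{n{\left(\left(1122 - 227\right) \left(J{\left(2 \right)} - 410\right),s{\left(-55 \right)} \right)}} = \frac{1}{\frac{689}{600} - \frac{\frac{1}{2} \frac{1}{-55}}{1200}} = \frac{1}{\frac{689}{600} - \frac{\frac{1}{2} \left(- \frac{1}{55}\right)}{1200}} = \frac{1}{\frac{689}{600} - - \frac{1}{132000}} = \frac{1}{\frac{689}{600} + \frac{1}{132000}} = \frac{1}{\frac{50527}{44000}} = \frac{44000}{50527}$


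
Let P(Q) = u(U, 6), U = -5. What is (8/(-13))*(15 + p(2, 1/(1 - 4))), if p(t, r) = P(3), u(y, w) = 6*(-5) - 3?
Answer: 144/13 ≈ 11.077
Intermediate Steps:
u(y, w) = -33 (u(y, w) = -30 - 3 = -33)
P(Q) = -33
p(t, r) = -33
(8/(-13))*(15 + p(2, 1/(1 - 4))) = (8/(-13))*(15 - 33) = (8*(-1/13))*(-18) = -8/13*(-18) = 144/13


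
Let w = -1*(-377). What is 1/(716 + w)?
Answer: 1/1093 ≈ 0.00091491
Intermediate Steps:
w = 377
1/(716 + w) = 1/(716 + 377) = 1/1093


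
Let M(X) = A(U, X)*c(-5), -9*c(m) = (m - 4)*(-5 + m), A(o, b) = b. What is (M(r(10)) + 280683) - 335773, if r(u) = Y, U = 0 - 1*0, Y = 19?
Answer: -55280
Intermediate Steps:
U = 0 (U = 0 + 0 = 0)
r(u) = 19
c(m) = -(-5 + m)*(-4 + m)/9 (c(m) = -(m - 4)*(-5 + m)/9 = -(-4 + m)*(-5 + m)/9 = -(-5 + m)*(-4 + m)/9)
M(X) = -10*X (M(X) = X*(-20/9 - 5 - ⅑*(-5)²) = X*(-20/9 - 5 - ⅑*25) = X*(-20/9 - 5 - 25/9) = X*(-10) = -10*X)
(M(r(10)) + 280683) - 335773 = (-10*19 + 280683) - 335773 = (-190 + 280683) - 335773 = 280493 - 335773 = -55280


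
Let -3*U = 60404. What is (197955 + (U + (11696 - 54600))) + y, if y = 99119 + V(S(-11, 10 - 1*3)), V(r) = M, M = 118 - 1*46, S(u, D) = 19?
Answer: 702322/3 ≈ 2.3411e+5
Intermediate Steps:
U = -60404/3 (U = -⅓*60404 = -60404/3 ≈ -20135.)
M = 72 (M = 118 - 46 = 72)
V(r) = 72
y = 99191 (y = 99119 + 72 = 99191)
(197955 + (U + (11696 - 54600))) + y = (197955 + (-60404/3 + (11696 - 54600))) + 99191 = (197955 + (-60404/3 - 42904)) + 99191 = (197955 - 189116/3) + 99191 = 404749/3 + 99191 = 702322/3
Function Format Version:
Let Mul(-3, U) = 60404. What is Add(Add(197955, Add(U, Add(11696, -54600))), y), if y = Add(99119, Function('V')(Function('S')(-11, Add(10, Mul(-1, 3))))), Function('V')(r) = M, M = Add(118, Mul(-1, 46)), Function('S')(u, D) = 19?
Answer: Rational(702322, 3) ≈ 2.3411e+5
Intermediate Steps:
U = Rational(-60404, 3) (U = Mul(Rational(-1, 3), 60404) = Rational(-60404, 3) ≈ -20135.)
M = 72 (M = Add(118, -46) = 72)
Function('V')(r) = 72
y = 99191 (y = Add(99119, 72) = 99191)
Add(Add(197955, Add(U, Add(11696, -54600))), y) = Add(Add(197955, Add(Rational(-60404, 3), Add(11696, -54600))), 99191) = Add(Add(197955, Add(Rational(-60404, 3), -42904)), 99191) = Add(Add(197955, Rational(-189116, 3)), 99191) = Add(Rational(404749, 3), 99191) = Rational(702322, 3)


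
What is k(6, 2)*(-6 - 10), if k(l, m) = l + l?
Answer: -192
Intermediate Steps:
k(l, m) = 2*l
k(6, 2)*(-6 - 10) = (2*6)*(-6 - 10) = 12*(-16) = -192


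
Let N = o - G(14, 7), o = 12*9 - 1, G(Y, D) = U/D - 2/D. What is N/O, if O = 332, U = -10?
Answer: 761/2324 ≈ 0.32745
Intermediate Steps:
G(Y, D) = -12/D (G(Y, D) = -10/D - 2/D = -12/D)
o = 107 (o = 108 - 1 = 107)
N = 761/7 (N = 107 - (-12)/7 = 107 - 1*(-12/7) = 107 + 12/7 = 761/7 ≈ 108.71)
N/O = (761/7)/332 = (761/7)*(1/332) = 761/2324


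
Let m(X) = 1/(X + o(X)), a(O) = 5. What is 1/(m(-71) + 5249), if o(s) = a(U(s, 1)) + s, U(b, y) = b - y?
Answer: 137/719112 ≈ 0.00019051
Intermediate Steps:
o(s) = 5 + s
m(X) = 1/(5 + 2*X) (m(X) = 1/(X + (5 + X)) = 1/(5 + 2*X))
1/(m(-71) + 5249) = 1/(1/(5 + 2*(-71)) + 5249) = 1/(1/(5 - 142) + 5249) = 1/(1/(-137) + 5249) = 1/(-1/137 + 5249) = 1/(719112/137) = 137/719112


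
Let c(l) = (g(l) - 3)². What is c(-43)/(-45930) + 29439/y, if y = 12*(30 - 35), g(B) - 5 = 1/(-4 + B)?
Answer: -33187365693/67639580 ≈ -490.65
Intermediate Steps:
g(B) = 5 + 1/(-4 + B)
c(l) = (-3 + (-19 + 5*l)/(-4 + l))² (c(l) = ((-19 + 5*l)/(-4 + l) - 3)² = (-3 + (-19 + 5*l)/(-4 + l))²)
y = -60 (y = 12*(-5) = -60)
c(-43)/(-45930) + 29439/y = ((7 - 2*(-43))²/(-4 - 43)²)/(-45930) + 29439/(-60) = ((7 + 86)²/(-47)²)*(-1/45930) + 29439*(-1/60) = ((1/2209)*93²)*(-1/45930) - 9813/20 = ((1/2209)*8649)*(-1/45930) - 9813/20 = (8649/2209)*(-1/45930) - 9813/20 = -2883/33819790 - 9813/20 = -33187365693/67639580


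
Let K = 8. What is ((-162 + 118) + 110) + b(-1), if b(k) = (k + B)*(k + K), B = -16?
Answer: -53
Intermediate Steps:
b(k) = (-16 + k)*(8 + k) (b(k) = (k - 16)*(k + 8) = (-16 + k)*(8 + k))
((-162 + 118) + 110) + b(-1) = ((-162 + 118) + 110) + (-128 + (-1)² - 8*(-1)) = (-44 + 110) + (-128 + 1 + 8) = 66 - 119 = -53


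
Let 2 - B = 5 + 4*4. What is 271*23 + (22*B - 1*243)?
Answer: 5572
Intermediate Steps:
B = -19 (B = 2 - (5 + 4*4) = 2 - (5 + 16) = 2 - 1*21 = 2 - 21 = -19)
271*23 + (22*B - 1*243) = 271*23 + (22*(-19) - 1*243) = 6233 + (-418 - 243) = 6233 - 661 = 5572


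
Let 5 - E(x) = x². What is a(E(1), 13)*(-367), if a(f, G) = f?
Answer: -1468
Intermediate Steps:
E(x) = 5 - x²
a(E(1), 13)*(-367) = (5 - 1*1²)*(-367) = (5 - 1*1)*(-367) = (5 - 1)*(-367) = 4*(-367) = -1468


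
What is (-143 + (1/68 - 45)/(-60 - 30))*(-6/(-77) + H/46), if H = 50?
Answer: -1799144363/10838520 ≈ -166.00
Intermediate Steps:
(-143 + (1/68 - 45)/(-60 - 30))*(-6/(-77) + H/46) = (-143 + (1/68 - 45)/(-60 - 30))*(-6/(-77) + 50/46) = (-143 + (1/68 - 45)/(-90))*(-6*(-1/77) + 50*(1/46)) = (-143 - 3059/68*(-1/90))*(6/77 + 25/23) = (-143 + 3059/6120)*(2063/1771) = -872101/6120*2063/1771 = -1799144363/10838520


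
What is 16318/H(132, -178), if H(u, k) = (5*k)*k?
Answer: 8159/79210 ≈ 0.10300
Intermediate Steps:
H(u, k) = 5*k**2
16318/H(132, -178) = 16318/((5*(-178)**2)) = 16318/((5*31684)) = 16318/158420 = 16318*(1/158420) = 8159/79210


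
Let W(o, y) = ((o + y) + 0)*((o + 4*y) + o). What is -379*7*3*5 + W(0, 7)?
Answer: -39599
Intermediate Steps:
W(o, y) = (o + y)*(2*o + 4*y)
-379*7*3*5 + W(0, 7) = -379*7*3*5 + (2*0² + 4*7² + 6*0*7) = -7959*5 + (2*0 + 4*49 + 0) = -379*105 + (0 + 196 + 0) = -39795 + 196 = -39599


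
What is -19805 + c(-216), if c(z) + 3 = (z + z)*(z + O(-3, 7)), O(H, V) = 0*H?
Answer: 73504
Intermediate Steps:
O(H, V) = 0
c(z) = -3 + 2*z² (c(z) = -3 + (z + z)*(z + 0) = -3 + (2*z)*z = -3 + 2*z²)
-19805 + c(-216) = -19805 + (-3 + 2*(-216)²) = -19805 + (-3 + 2*46656) = -19805 + (-3 + 93312) = -19805 + 93309 = 73504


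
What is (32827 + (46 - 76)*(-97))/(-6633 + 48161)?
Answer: 35737/41528 ≈ 0.86055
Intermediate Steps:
(32827 + (46 - 76)*(-97))/(-6633 + 48161) = (32827 - 30*(-97))/41528 = (32827 + 2910)*(1/41528) = 35737*(1/41528) = 35737/41528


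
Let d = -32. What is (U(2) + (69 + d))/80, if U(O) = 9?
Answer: 23/40 ≈ 0.57500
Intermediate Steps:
(U(2) + (69 + d))/80 = (9 + (69 - 32))/80 = (9 + 37)*(1/80) = 46*(1/80) = 23/40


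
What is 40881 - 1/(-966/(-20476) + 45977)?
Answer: 19243218510691/470713009 ≈ 40881.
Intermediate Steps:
40881 - 1/(-966/(-20476) + 45977) = 40881 - 1/(-966*(-1/20476) + 45977) = 40881 - 1/(483/10238 + 45977) = 40881 - 1/470713009/10238 = 40881 - 1*10238/470713009 = 40881 - 10238/470713009 = 19243218510691/470713009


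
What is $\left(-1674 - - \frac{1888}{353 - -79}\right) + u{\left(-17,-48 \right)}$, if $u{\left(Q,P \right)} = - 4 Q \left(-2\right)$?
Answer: $- \frac{48752}{27} \approx -1805.6$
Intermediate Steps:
$u{\left(Q,P \right)} = 8 Q$
$\left(-1674 - - \frac{1888}{353 - -79}\right) + u{\left(-17,-48 \right)} = \left(-1674 - - \frac{1888}{353 - -79}\right) + 8 \left(-17\right) = \left(-1674 - - \frac{1888}{353 + 79}\right) - 136 = \left(-1674 - - \frac{1888}{432}\right) - 136 = \left(-1674 - \left(-1888\right) \frac{1}{432}\right) - 136 = \left(-1674 - - \frac{118}{27}\right) - 136 = \left(-1674 + \frac{118}{27}\right) - 136 = - \frac{45080}{27} - 136 = - \frac{48752}{27}$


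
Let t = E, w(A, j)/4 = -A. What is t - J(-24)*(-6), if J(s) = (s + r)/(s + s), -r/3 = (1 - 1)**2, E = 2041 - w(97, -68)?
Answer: 2432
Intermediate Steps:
w(A, j) = -4*A (w(A, j) = 4*(-A) = -4*A)
E = 2429 (E = 2041 - (-4)*97 = 2041 - 1*(-388) = 2041 + 388 = 2429)
r = 0 (r = -3*(1 - 1)**2 = -3*0**2 = -3*0 = 0)
t = 2429
J(s) = 1/2 (J(s) = (s + 0)/(s + s) = s/((2*s)) = s*(1/(2*s)) = 1/2)
t - J(-24)*(-6) = 2429 - (-6)/2 = 2429 - 1*(-3) = 2429 + 3 = 2432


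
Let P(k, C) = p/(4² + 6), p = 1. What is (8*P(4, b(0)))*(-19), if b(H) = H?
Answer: -76/11 ≈ -6.9091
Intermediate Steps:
P(k, C) = 1/22 (P(k, C) = 1/(4² + 6) = 1/(16 + 6) = 1/22)
(8*P(4, b(0)))*(-19) = (8*(1/22))*(-19) = (4/11)*(-19) = -76/11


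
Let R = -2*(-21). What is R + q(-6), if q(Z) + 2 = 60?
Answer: 100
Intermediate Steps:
R = 42
q(Z) = 58 (q(Z) = -2 + 60 = 58)
R + q(-6) = 42 + 58 = 100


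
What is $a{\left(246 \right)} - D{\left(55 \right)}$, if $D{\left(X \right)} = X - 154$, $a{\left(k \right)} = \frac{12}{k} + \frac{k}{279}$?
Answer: $\frac{381035}{3813} \approx 99.931$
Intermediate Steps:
$a{\left(k \right)} = \frac{12}{k} + \frac{k}{279}$ ($a{\left(k \right)} = \frac{12}{k} + k \frac{1}{279} = \frac{12}{k} + \frac{k}{279}$)
$D{\left(X \right)} = -154 + X$
$a{\left(246 \right)} - D{\left(55 \right)} = \left(\frac{12}{246} + \frac{1}{279} \cdot 246\right) - \left(-154 + 55\right) = \left(12 \cdot \frac{1}{246} + \frac{82}{93}\right) - -99 = \left(\frac{2}{41} + \frac{82}{93}\right) + 99 = \frac{3548}{3813} + 99 = \frac{381035}{3813}$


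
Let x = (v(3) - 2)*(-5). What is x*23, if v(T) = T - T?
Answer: 230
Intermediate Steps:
v(T) = 0
x = 10 (x = (0 - 2)*(-5) = -2*(-5) = 10)
x*23 = 10*23 = 230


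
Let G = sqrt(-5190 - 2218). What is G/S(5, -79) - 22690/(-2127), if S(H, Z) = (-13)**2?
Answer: 22690/2127 + 4*I*sqrt(463)/169 ≈ 10.668 + 0.50929*I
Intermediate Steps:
S(H, Z) = 169
G = 4*I*sqrt(463) (G = sqrt(-7408) = 4*I*sqrt(463) ≈ 86.07*I)
G/S(5, -79) - 22690/(-2127) = (4*I*sqrt(463))/169 - 22690/(-2127) = (4*I*sqrt(463))*(1/169) - 22690*(-1/2127) = 4*I*sqrt(463)/169 + 22690/2127 = 22690/2127 + 4*I*sqrt(463)/169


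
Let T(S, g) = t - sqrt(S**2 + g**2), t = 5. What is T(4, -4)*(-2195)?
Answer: -10975 + 8780*sqrt(2) ≈ 1441.8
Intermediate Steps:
T(S, g) = 5 - sqrt(S**2 + g**2)
T(4, -4)*(-2195) = (5 - sqrt(4**2 + (-4)**2))*(-2195) = (5 - sqrt(16 + 16))*(-2195) = (5 - sqrt(32))*(-2195) = (5 - 4*sqrt(2))*(-2195) = -10975 + 8780*sqrt(2)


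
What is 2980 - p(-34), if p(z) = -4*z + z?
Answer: 2878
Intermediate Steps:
p(z) = -3*z
2980 - p(-34) = 2980 - (-3)*(-34) = 2980 - 1*102 = 2980 - 102 = 2878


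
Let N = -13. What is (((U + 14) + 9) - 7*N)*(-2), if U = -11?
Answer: -206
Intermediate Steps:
(((U + 14) + 9) - 7*N)*(-2) = (((-11 + 14) + 9) - 7*(-13))*(-2) = ((3 + 9) + 91)*(-2) = (12 + 91)*(-2) = 103*(-2) = -206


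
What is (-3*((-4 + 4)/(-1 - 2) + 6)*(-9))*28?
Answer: 4536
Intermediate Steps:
(-3*((-4 + 4)/(-1 - 2) + 6)*(-9))*28 = (-3*(0/(-3) + 6)*(-9))*28 = (-3*(0*(-⅓) + 6)*(-9))*28 = (-3*(0 + 6)*(-9))*28 = (-3*6*(-9))*28 = -18*(-9)*28 = 162*28 = 4536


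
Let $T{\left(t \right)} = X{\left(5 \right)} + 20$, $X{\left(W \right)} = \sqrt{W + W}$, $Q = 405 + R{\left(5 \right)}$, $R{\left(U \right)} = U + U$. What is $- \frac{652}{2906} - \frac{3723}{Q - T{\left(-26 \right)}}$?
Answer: $- \frac{145841393}{15112653} - \frac{1241 \sqrt{10}}{52005} \approx -9.7257$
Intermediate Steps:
$R{\left(U \right)} = 2 U$
$Q = 415$ ($Q = 405 + 2 \cdot 5 = 405 + 10 = 415$)
$X{\left(W \right)} = \sqrt{2} \sqrt{W}$ ($X{\left(W \right)} = \sqrt{2 W} = \sqrt{2} \sqrt{W}$)
$T{\left(t \right)} = 20 + \sqrt{10}$ ($T{\left(t \right)} = \sqrt{2} \sqrt{5} + 20 = \sqrt{10} + 20 = 20 + \sqrt{10}$)
$- \frac{652}{2906} - \frac{3723}{Q - T{\left(-26 \right)}} = - \frac{652}{2906} - \frac{3723}{415 - \left(20 + \sqrt{10}\right)} = \left(-652\right) \frac{1}{2906} - \frac{3723}{415 - \left(20 + \sqrt{10}\right)} = - \frac{326}{1453} - \frac{3723}{395 - \sqrt{10}}$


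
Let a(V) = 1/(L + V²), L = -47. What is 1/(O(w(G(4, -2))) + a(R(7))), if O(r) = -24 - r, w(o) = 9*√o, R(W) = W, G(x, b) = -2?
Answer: -94/2857 + 36*I*√2/2857 ≈ -0.032902 + 0.01782*I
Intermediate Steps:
a(V) = 1/(-47 + V²)
1/(O(w(G(4, -2))) + a(R(7))) = 1/((-24 - 9*√(-2)) + 1/(-47 + 7²)) = 1/((-24 - 9*I*√2) + 1/(-47 + 49)) = 1/((-24 - 9*I*√2) + 1/2) = 1/((-24 - 9*I*√2) + ½) = 1/(-47/2 - 9*I*√2)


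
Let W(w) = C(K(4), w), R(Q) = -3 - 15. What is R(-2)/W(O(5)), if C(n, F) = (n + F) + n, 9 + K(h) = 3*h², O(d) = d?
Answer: -18/83 ≈ -0.21687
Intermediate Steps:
R(Q) = -18
K(h) = -9 + 3*h²
C(n, F) = F + 2*n (C(n, F) = (F + n) + n = F + 2*n)
W(w) = 78 + w (W(w) = w + 2*(-9 + 3*4²) = w + 2*(-9 + 3*16) = w + 2*(-9 + 48) = w + 2*39 = w + 78 = 78 + w)
R(-2)/W(O(5)) = -18/(78 + 5) = -18/83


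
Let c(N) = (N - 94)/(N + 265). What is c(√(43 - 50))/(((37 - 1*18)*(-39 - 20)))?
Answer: 24903/78730072 - 359*I*√7/78730072 ≈ 0.00031631 - 1.2064e-5*I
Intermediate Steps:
c(N) = (-94 + N)/(265 + N)
c(√(43 - 50))/(((37 - 1*18)*(-39 - 20))) = ((-94 + √(43 - 50))/(265 + √(43 - 50)))/(((37 - 1*18)*(-39 - 20))) = ((-94 + √(-7))/(265 + √(-7)))/(((37 - 18)*(-59))) = ((-94 + I*√7)/(265 + I*√7))/((19*(-59))) = ((-94 + I*√7)/(265 + I*√7))/(-1121) = ((-94 + I*√7)/(265 + I*√7))*(-1/1121) = -(-94 + I*√7)/(1121*(265 + I*√7))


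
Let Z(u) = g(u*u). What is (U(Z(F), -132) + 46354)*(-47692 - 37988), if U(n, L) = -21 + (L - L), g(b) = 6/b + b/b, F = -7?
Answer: -3969811440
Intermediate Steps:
g(b) = 1 + 6/b (g(b) = 6/b + 1 = 1 + 6/b)
Z(u) = (6 + u²)/u² (Z(u) = (6 + u*u)/((u*u)) = (6 + u²)/(u²) = (6 + u²)/u²)
U(n, L) = -21 (U(n, L) = -21 + 0 = -21)
(U(Z(F), -132) + 46354)*(-47692 - 37988) = (-21 + 46354)*(-47692 - 37988) = 46333*(-85680) = -3969811440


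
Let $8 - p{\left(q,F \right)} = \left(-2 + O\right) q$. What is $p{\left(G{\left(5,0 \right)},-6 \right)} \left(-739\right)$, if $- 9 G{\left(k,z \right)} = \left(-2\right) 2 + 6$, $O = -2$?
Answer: $- \frac{47296}{9} \approx -5255.1$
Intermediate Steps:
$G{\left(k,z \right)} = - \frac{2}{9}$ ($G{\left(k,z \right)} = - \frac{\left(-2\right) 2 + 6}{9} = - \frac{-4 + 6}{9} = \left(- \frac{1}{9}\right) 2 = - \frac{2}{9}$)
$p{\left(q,F \right)} = 8 + 4 q$ ($p{\left(q,F \right)} = 8 - \left(-2 - 2\right) q = 8 - - 4 q = 8 + 4 q$)
$p{\left(G{\left(5,0 \right)},-6 \right)} \left(-739\right) = \left(8 + 4 \left(- \frac{2}{9}\right)\right) \left(-739\right) = \left(8 - \frac{8}{9}\right) \left(-739\right) = \frac{64}{9} \left(-739\right) = - \frac{47296}{9}$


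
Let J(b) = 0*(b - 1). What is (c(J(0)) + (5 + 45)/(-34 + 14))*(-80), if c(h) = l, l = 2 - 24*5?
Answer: 9640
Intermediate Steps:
l = -118 (l = 2 - 4*30 = 2 - 120 = -118)
J(b) = 0 (J(b) = 0*(-1 + b) = 0)
c(h) = -118
(c(J(0)) + (5 + 45)/(-34 + 14))*(-80) = (-118 + (5 + 45)/(-34 + 14))*(-80) = (-118 + 50/(-20))*(-80) = (-118 + 50*(-1/20))*(-80) = (-118 - 5/2)*(-80) = -241/2*(-80) = 9640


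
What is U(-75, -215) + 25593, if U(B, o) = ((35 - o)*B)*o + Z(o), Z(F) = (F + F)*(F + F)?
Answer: 4241743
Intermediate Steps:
Z(F) = 4*F² (Z(F) = (2*F)*(2*F) = 4*F²)
U(B, o) = 4*o² + B*o*(35 - o) (U(B, o) = ((35 - o)*B)*o + 4*o² = (B*(35 - o))*o + 4*o² = B*o*(35 - o) + 4*o² = 4*o² + B*o*(35 - o))
U(-75, -215) + 25593 = -215*(4*(-215) + 35*(-75) - 1*(-75)*(-215)) + 25593 = -215*(-860 - 2625 - 16125) + 25593 = -215*(-19610) + 25593 = 4216150 + 25593 = 4241743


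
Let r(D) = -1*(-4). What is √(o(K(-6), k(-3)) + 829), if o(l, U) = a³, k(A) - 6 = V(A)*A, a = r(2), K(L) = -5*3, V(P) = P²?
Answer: √893 ≈ 29.883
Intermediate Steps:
K(L) = -15
r(D) = 4
a = 4
k(A) = 6 + A³ (k(A) = 6 + A²*A = 6 + A³)
o(l, U) = 64 (o(l, U) = 4³ = 64)
√(o(K(-6), k(-3)) + 829) = √(64 + 829) = √893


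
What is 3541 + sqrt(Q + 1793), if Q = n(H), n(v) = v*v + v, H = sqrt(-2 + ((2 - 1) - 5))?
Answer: 3541 + sqrt(1787 + I*sqrt(6)) ≈ 3583.3 + 0.028972*I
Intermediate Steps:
H = I*sqrt(6) (H = sqrt(-2 + (1 - 5)) = sqrt(-2 - 4) = sqrt(-6) = I*sqrt(6) ≈ 2.4495*I)
n(v) = v + v**2 (n(v) = v**2 + v = v + v**2)
Q = I*sqrt(6)*(1 + I*sqrt(6)) (Q = (I*sqrt(6))*(1 + I*sqrt(6)) = I*sqrt(6)*(1 + I*sqrt(6)) ≈ -6.0 + 2.4495*I)
3541 + sqrt(Q + 1793) = 3541 + sqrt((-6 + I*sqrt(6)) + 1793) = 3541 + sqrt(1787 + I*sqrt(6))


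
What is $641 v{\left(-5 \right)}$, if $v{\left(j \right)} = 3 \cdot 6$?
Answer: $11538$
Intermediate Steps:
$v{\left(j \right)} = 18$
$641 v{\left(-5 \right)} = 641 \cdot 18 = 11538$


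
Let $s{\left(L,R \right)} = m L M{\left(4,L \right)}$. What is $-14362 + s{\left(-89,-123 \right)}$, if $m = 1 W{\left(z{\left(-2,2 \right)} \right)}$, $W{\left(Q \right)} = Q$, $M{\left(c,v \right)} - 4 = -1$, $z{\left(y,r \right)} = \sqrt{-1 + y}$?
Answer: $-14362 - 267 i \sqrt{3} \approx -14362.0 - 462.46 i$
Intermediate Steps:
$M{\left(c,v \right)} = 3$ ($M{\left(c,v \right)} = 4 - 1 = 3$)
$m = i \sqrt{3}$ ($m = 1 \sqrt{-1 - 2} = 1 \sqrt{-3} = 1 i \sqrt{3} = i \sqrt{3} \approx 1.732 i$)
$s{\left(L,R \right)} = 3 i L \sqrt{3}$ ($s{\left(L,R \right)} = i \sqrt{3} L 3 = i L \sqrt{3} \cdot 3 = 3 i L \sqrt{3}$)
$-14362 + s{\left(-89,-123 \right)} = -14362 + 3 i \left(-89\right) \sqrt{3} = -14362 - 267 i \sqrt{3}$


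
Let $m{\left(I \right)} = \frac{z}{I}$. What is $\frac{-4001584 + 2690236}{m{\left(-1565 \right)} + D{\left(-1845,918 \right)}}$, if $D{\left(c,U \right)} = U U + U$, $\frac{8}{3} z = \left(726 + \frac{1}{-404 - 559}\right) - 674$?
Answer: $- \frac{1054040540832}{678105931313} \approx -1.5544$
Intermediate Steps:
$z = \frac{50075}{2568}$ ($z = \frac{3 \left(\left(726 + \frac{1}{-404 - 559}\right) - 674\right)}{8} = \frac{3 \left(\left(726 + \frac{1}{-963}\right) - 674\right)}{8} = \frac{3 \left(\left(726 - \frac{1}{963}\right) - 674\right)}{8} = \frac{3 \left(\frac{699137}{963} - 674\right)}{8} = \frac{3}{8} \cdot \frac{50075}{963} = \frac{50075}{2568} \approx 19.5$)
$D{\left(c,U \right)} = U + U^{2}$ ($D{\left(c,U \right)} = U^{2} + U = U + U^{2}$)
$m{\left(I \right)} = \frac{50075}{2568 I}$
$\frac{-4001584 + 2690236}{m{\left(-1565 \right)} + D{\left(-1845,918 \right)}} = \frac{-4001584 + 2690236}{\frac{50075}{2568 \left(-1565\right)} + 918 \left(1 + 918\right)} = - \frac{1311348}{\frac{50075}{2568} \left(- \frac{1}{1565}\right) + 918 \cdot 919} = - \frac{1311348}{- \frac{10015}{803784} + 843642} = - \frac{1311348}{\frac{678105931313}{803784}} = \left(-1311348\right) \frac{803784}{678105931313} = - \frac{1054040540832}{678105931313}$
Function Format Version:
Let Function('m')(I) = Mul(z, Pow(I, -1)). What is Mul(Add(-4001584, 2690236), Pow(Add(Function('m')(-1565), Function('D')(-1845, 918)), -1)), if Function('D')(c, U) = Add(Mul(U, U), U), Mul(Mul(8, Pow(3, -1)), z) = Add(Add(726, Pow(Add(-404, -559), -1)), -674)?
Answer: Rational(-1054040540832, 678105931313) ≈ -1.5544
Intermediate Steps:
z = Rational(50075, 2568) (z = Mul(Rational(3, 8), Add(Add(726, Pow(Add(-404, -559), -1)), -674)) = Mul(Rational(3, 8), Add(Add(726, Pow(-963, -1)), -674)) = Mul(Rational(3, 8), Add(Add(726, Rational(-1, 963)), -674)) = Mul(Rational(3, 8), Add(Rational(699137, 963), -674)) = Mul(Rational(3, 8), Rational(50075, 963)) = Rational(50075, 2568) ≈ 19.500)
Function('D')(c, U) = Add(U, Pow(U, 2)) (Function('D')(c, U) = Add(Pow(U, 2), U) = Add(U, Pow(U, 2)))
Function('m')(I) = Mul(Rational(50075, 2568), Pow(I, -1))
Mul(Add(-4001584, 2690236), Pow(Add(Function('m')(-1565), Function('D')(-1845, 918)), -1)) = Mul(Add(-4001584, 2690236), Pow(Add(Mul(Rational(50075, 2568), Pow(-1565, -1)), Mul(918, Add(1, 918))), -1)) = Mul(-1311348, Pow(Add(Mul(Rational(50075, 2568), Rational(-1, 1565)), Mul(918, 919)), -1)) = Mul(-1311348, Pow(Add(Rational(-10015, 803784), 843642), -1)) = Mul(-1311348, Pow(Rational(678105931313, 803784), -1)) = Mul(-1311348, Rational(803784, 678105931313)) = Rational(-1054040540832, 678105931313)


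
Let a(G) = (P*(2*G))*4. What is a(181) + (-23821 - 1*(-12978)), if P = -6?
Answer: -19531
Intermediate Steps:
a(G) = -48*G (a(G) = -12*G*4 = -48*G)
a(181) + (-23821 - 1*(-12978)) = -48*181 + (-23821 - 1*(-12978)) = -8688 + (-23821 + 12978) = -8688 - 10843 = -19531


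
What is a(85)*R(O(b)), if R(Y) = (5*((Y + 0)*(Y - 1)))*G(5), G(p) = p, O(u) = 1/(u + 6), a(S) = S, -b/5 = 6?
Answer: 53125/576 ≈ 92.231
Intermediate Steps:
b = -30 (b = -5*6 = -30)
O(u) = 1/(6 + u)
R(Y) = 25*Y*(-1 + Y) (R(Y) = (5*((Y + 0)*(Y - 1)))*5 = (5*(Y*(-1 + Y)))*5 = (5*Y*(-1 + Y))*5 = 25*Y*(-1 + Y))
a(85)*R(O(b)) = 85*(25*(-1 + 1/(6 - 30))/(6 - 30)) = 85*(25*(-1 + 1/(-24))/(-24)) = 85*(25*(-1/24)*(-1 - 1/24)) = 85*(25*(-1/24)*(-25/24)) = 85*(625/576) = 53125/576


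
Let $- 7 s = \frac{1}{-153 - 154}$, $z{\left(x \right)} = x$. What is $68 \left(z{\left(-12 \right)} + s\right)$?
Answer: $- \frac{1753516}{2149} \approx -815.97$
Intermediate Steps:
$s = \frac{1}{2149}$ ($s = - \frac{1}{7 \left(-153 - 154\right)} = - \frac{1}{7 \left(-307\right)} = \left(- \frac{1}{7}\right) \left(- \frac{1}{307}\right) = \frac{1}{2149} \approx 0.00046533$)
$68 \left(z{\left(-12 \right)} + s\right) = 68 \left(-12 + \frac{1}{2149}\right) = 68 \left(- \frac{25787}{2149}\right) = - \frac{1753516}{2149}$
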